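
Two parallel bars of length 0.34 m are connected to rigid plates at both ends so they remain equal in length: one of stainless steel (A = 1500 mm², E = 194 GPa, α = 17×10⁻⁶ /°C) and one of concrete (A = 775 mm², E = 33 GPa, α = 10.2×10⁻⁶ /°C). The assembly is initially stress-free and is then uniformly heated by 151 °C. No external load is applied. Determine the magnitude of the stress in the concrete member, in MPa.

Both members must finish at the same length. With the larger α, the stainless steel tends to over-expand; the plates restrain it, putting the stainless steel in compression and the concrete in tension. With no external load the two internal forces are equal and opposite, magnitude P.
Compatibility of the two members (thermal + elastic change equal): (α₁ − α₂)ΔT = P·[1/(A₁E₁) + 1/(A₂E₂)].
|α₁ − α₂|·ΔT = 6.8×10⁻⁶ × 151 = 0.001027.
1/(A₁E₁) + 1/(A₂E₂) = 1/(1500×194×10³) + 1/(775×33×10³) = 4.254×10⁻⁸ N⁻¹.
P = 0.001027 / 4.254×10⁻⁸ = 24140 N = 24.14 kN.
σ_{concrete} = P/A₂ = 24140/775 = 31.15 MPa, tensile.

σ ≈ 31.1 MPa (tensile)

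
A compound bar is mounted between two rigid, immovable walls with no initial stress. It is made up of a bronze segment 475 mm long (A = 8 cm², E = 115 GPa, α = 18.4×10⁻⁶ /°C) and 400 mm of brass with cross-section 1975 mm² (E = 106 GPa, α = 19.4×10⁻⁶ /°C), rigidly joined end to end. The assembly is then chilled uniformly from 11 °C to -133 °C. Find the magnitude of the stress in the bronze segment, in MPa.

With the walls removed the bar would change length by δ_free = Σ αᵢΔT Lᵢ = 18.4×10⁻⁶×144×475 + 19.4×10⁻⁶×144×400 = 2.376 mm.
The walls prevent any net length change, so an axial force P (same in every segment) develops. Compatibility: P · Σ Lᵢ/(AᵢEᵢ) = δ_free.
The series flexibility is Σ Lᵢ/(AᵢEᵢ) = 475/(800×115×10³) + 400/(1975×106×10³) = 7.074×10⁻⁶ mm/N.
So P = 2.376 / 7.074×10⁻⁶ = 335.9 kN, tensile.
σ_{bronze} = P / A = 335900 / 800 = 419.9 MPa.

σ ≈ 420 MPa (tensile)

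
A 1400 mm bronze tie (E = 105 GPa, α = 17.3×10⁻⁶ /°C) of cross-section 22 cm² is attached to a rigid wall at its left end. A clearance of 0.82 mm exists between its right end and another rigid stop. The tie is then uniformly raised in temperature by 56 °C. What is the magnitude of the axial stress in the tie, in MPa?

Free thermal elongation = αΔT L = 17.3×10⁻⁶ × 56 × 1400 = 1.356 mm.
After closing the 0.82 mm clearance, 1.356 − 0.82 = 0.5363 mm of expansion remains to be suppressed by the wall.
Compatibility: PL/(AE) = 0.5363 mm, so σ = P/A = E × (0.5363/1400) = 40.22 MPa.

σ ≈ 40.2 MPa (compressive)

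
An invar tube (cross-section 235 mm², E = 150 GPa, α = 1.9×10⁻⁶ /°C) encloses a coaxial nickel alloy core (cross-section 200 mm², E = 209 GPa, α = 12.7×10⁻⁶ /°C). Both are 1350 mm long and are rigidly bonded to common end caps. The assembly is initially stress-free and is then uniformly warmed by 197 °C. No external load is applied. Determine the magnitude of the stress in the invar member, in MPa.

Both members must finish at the same length. With the larger α, the nickel alloy tends to over-expand; the plates restrain it, putting the nickel alloy in compression and the invar in tension. With no external load the two internal forces are equal and opposite, magnitude P.
Compatibility of the two members (thermal + elastic change equal): (α₁ − α₂)ΔT = P·[1/(A₁E₁) + 1/(A₂E₂)].
|α₁ − α₂|·ΔT = 10.8×10⁻⁶ × 197 = 0.002128.
1/(A₁E₁) + 1/(A₂E₂) = 1/(235×150×10³) + 1/(200×209×10³) = 5.229×10⁻⁸ N⁻¹.
P = 0.002128 / 5.229×10⁻⁸ = 40690 N = 40.69 kN.
σ_{invar} = P/A₁ = 40690/235 = 173.1 MPa, tensile.

σ ≈ 173 MPa (tensile)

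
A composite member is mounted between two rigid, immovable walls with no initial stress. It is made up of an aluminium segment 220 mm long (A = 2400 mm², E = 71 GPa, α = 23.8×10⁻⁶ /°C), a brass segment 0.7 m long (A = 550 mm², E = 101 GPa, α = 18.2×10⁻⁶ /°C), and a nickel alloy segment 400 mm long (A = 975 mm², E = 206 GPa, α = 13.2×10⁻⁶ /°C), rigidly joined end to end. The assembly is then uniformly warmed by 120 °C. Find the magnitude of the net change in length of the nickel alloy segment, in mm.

With the walls removed the bar would change length by δ_free = Σ αᵢΔT Lᵢ = 23.8×10⁻⁶×120×220 + 18.2×10⁻⁶×120×700 + 13.2×10⁻⁶×120×400 = 2.791 mm.
The walls prevent any net length change, so an axial force P (same in every segment) develops. Compatibility: P · Σ Lᵢ/(AᵢEᵢ) = δ_free.
The series flexibility is Σ Lᵢ/(AᵢEᵢ) = 220/(2400×71×10³) + 700/(550×101×10³) + 400/(975×206×10³) = 1.588×10⁻⁵ mm/N.
So P = 2.791 / 1.588×10⁻⁵ = 175.7 kN, compressive.
For the nickel alloy segment, free thermal change = 13.2×10⁻⁶×120×400 = 0.6336 mm and elastic change from P = 175700×400/(975×206×10³) = 0.3499 mm; these oppose, so the net change is 0.284 mm (segment lengthens).

|ΔL| ≈ 0.284 mm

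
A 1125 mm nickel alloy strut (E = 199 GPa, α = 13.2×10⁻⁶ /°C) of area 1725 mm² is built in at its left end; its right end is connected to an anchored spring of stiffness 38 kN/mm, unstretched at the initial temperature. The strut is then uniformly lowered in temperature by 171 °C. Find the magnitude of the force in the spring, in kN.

P ≈ 85.8 kN

The unrestrained thermal change is αΔT L = 13.2×10⁻⁶ × 171 × 1125 = 2.539 mm.
With a force P in the spring, the elastic change of the strut is PL/(AE) and that of the spring is P/k; compatibility requires their sum to equal δ_free.
P [ L/(AE) + 1/k ] = δ_free → P [ 1125/(1725×199×10³) + 1/(38×10³) ] = 2.539.
P = 2.539 / 2.959×10⁻⁵ = 85810 N.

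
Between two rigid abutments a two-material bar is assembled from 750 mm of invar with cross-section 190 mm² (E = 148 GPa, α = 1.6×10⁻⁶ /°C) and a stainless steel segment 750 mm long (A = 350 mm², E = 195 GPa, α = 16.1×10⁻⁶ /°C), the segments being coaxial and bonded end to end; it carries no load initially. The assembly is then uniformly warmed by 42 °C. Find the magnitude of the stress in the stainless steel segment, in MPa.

σ ≈ 42.3 MPa (compressive)

Free thermal expansion of the whole bar: Σ αᵢΔT Lᵢ = 1.6×10⁻⁶×42×750 + 16.1×10⁻⁶×42×750 = 0.5576 mm.
The walls prevent any net length change, so an axial force P (same in every segment) develops. Compatibility: P · Σ Lᵢ/(AᵢEᵢ) = δ_free.
The series flexibility is Σ Lᵢ/(AᵢEᵢ) = 750/(190×148×10³) + 750/(350×195×10³) = 3.766×10⁻⁵ mm/N.
P = 0.5576 / 3.766×10⁻⁵ = 14800 N = 14.8 kN, compressive.
σ_{stainless steel} = P / A = 14800 / 350 = 42.3 MPa.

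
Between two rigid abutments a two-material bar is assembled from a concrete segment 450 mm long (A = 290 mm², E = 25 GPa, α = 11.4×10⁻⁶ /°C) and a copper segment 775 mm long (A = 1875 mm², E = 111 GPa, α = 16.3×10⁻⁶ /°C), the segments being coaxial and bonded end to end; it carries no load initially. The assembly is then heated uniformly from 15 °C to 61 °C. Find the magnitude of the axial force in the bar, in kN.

With the walls removed the bar would change length by δ_free = Σ αᵢΔT Lᵢ = 11.4×10⁻⁶×46×450 + 16.3×10⁻⁶×46×775 = 0.8171 mm.
Since the ends are fixed, an axial force P builds up, equal in every segment, with P · Σ Lᵢ/(AᵢEᵢ) = δ_free.
The series flexibility is Σ Lᵢ/(AᵢEᵢ) = 450/(290×25×10³) + 775/(1875×111×10³) = 6.579×10⁻⁵ mm/N.
Hence P = δ_free / Σ(L/AE) = 0.8171/6.579×10⁻⁵ = 12.42 kN (compressive).

P ≈ 12.4 kN (compressive)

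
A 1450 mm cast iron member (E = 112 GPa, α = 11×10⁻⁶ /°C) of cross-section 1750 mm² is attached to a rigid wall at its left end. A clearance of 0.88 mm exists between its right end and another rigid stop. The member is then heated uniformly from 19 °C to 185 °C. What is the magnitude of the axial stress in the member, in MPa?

Free thermal elongation = αΔT L = 11×10⁻⁶ × 166 × 1450 = 2.648 mm.
This exceeds the 0.88 mm gap, so the wall pushes back. The portion of expansion that must be recovered elastically is δ_free − gap = 2.648 − 0.88 = 1.768 mm.
That suppressed elongation corresponds to σ = E·Δ/L = 112×10³ × 1.768/1450 = 136.5 MPa.

σ ≈ 137 MPa (compressive)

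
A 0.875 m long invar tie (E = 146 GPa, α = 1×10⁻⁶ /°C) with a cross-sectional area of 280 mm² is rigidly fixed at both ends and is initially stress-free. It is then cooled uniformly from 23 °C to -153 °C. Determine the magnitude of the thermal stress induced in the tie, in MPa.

With length fixed, the mechanical strain must cancel the thermal strain αΔT = 1×10⁻⁶ × 176 = 176×10⁻⁶.
Hence σ = E·αΔT = 146×10³ × 176×10⁻⁶ = 25.7 MPa, tensile.

σ ≈ 25.7 MPa (tensile)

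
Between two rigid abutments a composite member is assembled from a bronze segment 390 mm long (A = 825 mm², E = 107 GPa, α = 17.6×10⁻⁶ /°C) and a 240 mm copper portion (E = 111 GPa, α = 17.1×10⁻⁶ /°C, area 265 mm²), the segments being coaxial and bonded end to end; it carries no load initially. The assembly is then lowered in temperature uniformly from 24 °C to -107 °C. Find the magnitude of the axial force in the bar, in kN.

If the supports were absent, the total length change would be Σ αᵢΔT Lᵢ = 17.6×10⁻⁶×131×390 + 17.1×10⁻⁶×131×240 = 1.437 mm.
Since the ends are fixed, an axial force P builds up, equal in every segment, with P · Σ Lᵢ/(AᵢEᵢ) = δ_free.
Σ Lᵢ/(AᵢEᵢ) = 390/(825×107×10³) + 240/(265×111×10³) = 1.258×10⁻⁵ mm/N.
So P = 1.437 / 1.258×10⁻⁵ = 114.2 kN, tensile.

P ≈ 114 kN (tensile)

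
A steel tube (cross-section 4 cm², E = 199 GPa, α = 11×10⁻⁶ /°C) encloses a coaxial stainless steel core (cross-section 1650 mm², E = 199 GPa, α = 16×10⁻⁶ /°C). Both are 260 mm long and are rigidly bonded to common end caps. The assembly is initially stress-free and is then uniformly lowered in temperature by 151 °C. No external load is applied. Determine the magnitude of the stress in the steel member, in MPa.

σ ≈ 121 MPa (compressive)

The stainless steel has the larger α, so on cooling it would change length more than the steel if both were free. The rigid plates force a common final length, so the stainless steel is put into tension and the steel into compression, with equal and opposite forces P (no external load).
Compatibility of the two members (thermal + elastic change equal): (α₁ − α₂)ΔT = P·[1/(A₁E₁) + 1/(A₂E₂)].
|α₁ − α₂|·ΔT = 5×10⁻⁶ × 151 = 0.000755.
1/(A₁E₁) + 1/(A₂E₂) = 1/(400×199×10³) + 1/(1650×199×10³) = 1.561×10⁻⁸ N⁻¹.
So P = 0.000755 / 1.561×10⁻⁸ = 48.37 kN.
σ_{steel} = P/A₁ = 48370/400 = 120.9 MPa, compressive.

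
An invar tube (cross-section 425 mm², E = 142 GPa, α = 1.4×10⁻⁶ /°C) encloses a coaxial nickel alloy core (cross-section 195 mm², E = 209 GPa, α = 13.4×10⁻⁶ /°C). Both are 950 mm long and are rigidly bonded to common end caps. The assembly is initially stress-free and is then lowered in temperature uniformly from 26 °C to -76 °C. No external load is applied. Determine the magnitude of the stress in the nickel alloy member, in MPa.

σ ≈ 153 MPa (tensile)

The nickel alloy has the larger α, so on cooling it would change length more than the invar if both were free. The rigid plates force a common final length, so the nickel alloy is put into tension and the invar into compression, with equal and opposite forces P (no external load).
Setting the final lengths equal and cancelling L: (α₁ − α₂)ΔT = P/(A₁E₁) + P/(A₂E₂).
|α₁ − α₂|·ΔT = 12×10⁻⁶ × 102 = 0.001224.
1/(A₁E₁) + 1/(A₂E₂) = 1/(425×142×10³) + 1/(195×209×10³) = 4.111×10⁻⁸ N⁻¹.
P = 0.001224 / 4.111×10⁻⁸ = 29780 N = 29.78 kN.
σ_{nickel alloy} = P/A₂ = 29780/195 = 152.7 MPa, tensile.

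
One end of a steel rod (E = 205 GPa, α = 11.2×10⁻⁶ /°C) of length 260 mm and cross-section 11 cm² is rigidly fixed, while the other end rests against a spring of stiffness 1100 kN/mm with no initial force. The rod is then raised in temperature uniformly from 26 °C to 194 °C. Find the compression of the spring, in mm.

δ ≈ 0.216 mm

Free thermal expansion: δ_free = αΔT L = 11.2×10⁻⁶ × 168 × 260 = 0.4892 mm.
Let P be the compressive force at the spring. The rod shortens elastically by PL/(AE) and the spring compresses by P/k; together these equal δ_free.
P [ L/(AE) + 1/k ] = δ_free → P [ 260/(1100×205×10³) + 1/(1100×10³) ] = 0.4892.
P = 0.4892 / 2.062×10⁻⁶ = 237200 N.
Spring compression = P/k = 237200/(1100×10³) = 0.2157 mm.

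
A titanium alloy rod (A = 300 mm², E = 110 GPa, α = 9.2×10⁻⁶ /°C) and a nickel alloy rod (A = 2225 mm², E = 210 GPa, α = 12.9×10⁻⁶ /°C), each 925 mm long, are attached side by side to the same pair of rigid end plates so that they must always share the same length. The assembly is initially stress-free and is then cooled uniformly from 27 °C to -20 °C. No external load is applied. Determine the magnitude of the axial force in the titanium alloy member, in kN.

P ≈ 5.36 kN (compressive in the titanium alloy)

Equilibrium of a rigid end plate with no external load gives equal and opposite internal forces ±P in the two members. Since α_{nickel alloy} > α_{titanium alloy}, cooling drives the nickel alloy into tension and the titanium alloy into compression.
Equating the net (thermal + elastic) strains gives |α₁ − α₂|·ΔT = P·[1/(A₁E₁) + 1/(A₂E₂)].
|α₁ − α₂|·ΔT = 3.7×10⁻⁶ × 47 = 0.0001739.
1/(A₁E₁) + 1/(A₂E₂) = 1/(300×110×10³) + 1/(2225×210×10³) = 3.244×10⁻⁸ N⁻¹.
So P = 0.0001739 / 3.244×10⁻⁸ = 5.36 kN.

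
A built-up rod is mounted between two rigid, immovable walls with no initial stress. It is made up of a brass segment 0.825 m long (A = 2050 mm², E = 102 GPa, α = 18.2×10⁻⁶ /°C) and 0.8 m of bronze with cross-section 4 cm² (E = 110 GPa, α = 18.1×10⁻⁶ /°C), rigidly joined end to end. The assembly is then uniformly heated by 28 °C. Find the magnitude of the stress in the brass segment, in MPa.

With the walls removed the bar would change length by δ_free = Σ αᵢΔT Lᵢ = 18.2×10⁻⁶×28×825 + 18.1×10⁻⁶×28×800 = 0.8259 mm.
The rigid supports impose zero overall length change; the single axial force P common to all segments must satisfy P Σ Lᵢ/(AᵢEᵢ) = δ_free.
Σ Lᵢ/(AᵢEᵢ) = 825/(2050×102×10³) + 800/(400×110×10³) = 2.213×10⁻⁵ mm/N.
Hence P = δ_free / Σ(L/AE) = 0.8259/2.213×10⁻⁵ = 37.32 kN (compressive).
σ_{brass} = P / A = 37320 / 2050 = 18.21 MPa.

σ ≈ 18.2 MPa (compressive)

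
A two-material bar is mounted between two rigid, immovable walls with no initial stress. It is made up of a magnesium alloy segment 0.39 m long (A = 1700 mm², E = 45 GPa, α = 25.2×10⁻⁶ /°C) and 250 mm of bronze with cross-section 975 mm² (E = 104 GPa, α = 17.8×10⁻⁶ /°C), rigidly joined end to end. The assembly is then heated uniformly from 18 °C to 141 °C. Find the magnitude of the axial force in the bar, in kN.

P ≈ 232 kN (compressive)

Free thermal expansion of the whole bar: Σ αᵢΔT Lᵢ = 25.2×10⁻⁶×123×390 + 17.8×10⁻⁶×123×250 = 1.756 mm.
Since the ends are fixed, an axial force P builds up, equal in every segment, with P · Σ Lᵢ/(AᵢEᵢ) = δ_free.
Σ Lᵢ/(AᵢEᵢ) = 390/(1700×45×10³) + 250/(975×104×10³) = 7.564×10⁻⁶ mm/N.
Hence P = δ_free / Σ(L/AE) = 1.756/7.564×10⁻⁶ = 232.2 kN (compressive).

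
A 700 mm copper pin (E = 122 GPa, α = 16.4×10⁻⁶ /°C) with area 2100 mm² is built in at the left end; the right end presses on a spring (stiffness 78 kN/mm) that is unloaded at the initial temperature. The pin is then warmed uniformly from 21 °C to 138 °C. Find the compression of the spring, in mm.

Free thermal expansion: δ_free = αΔT L = 16.4×10⁻⁶ × 117 × 700 = 1.343 mm.
With a force P in the spring, the elastic change of the pin is PL/(AE) and that of the spring is P/k; compatibility requires their sum to equal δ_free.
P [ L/(AE) + 1/k ] = δ_free → P [ 700/(2100×122×10³) + 1/(78×10³) ] = 1.343.
P = 1.343 / 1.555×10⁻⁵ = 86360 N.
Spring compression = P/k = 86360/(78×10³) = 1.107 mm.

δ ≈ 1.11 mm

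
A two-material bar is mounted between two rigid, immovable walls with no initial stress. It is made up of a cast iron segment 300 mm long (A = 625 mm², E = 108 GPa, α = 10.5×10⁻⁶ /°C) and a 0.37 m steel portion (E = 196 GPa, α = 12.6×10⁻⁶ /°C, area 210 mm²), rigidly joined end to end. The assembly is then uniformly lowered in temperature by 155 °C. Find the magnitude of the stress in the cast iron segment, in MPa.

σ ≈ 144 MPa (tensile)

With the walls removed the bar would change length by δ_free = Σ αᵢΔT Lᵢ = 10.5×10⁻⁶×155×300 + 12.6×10⁻⁶×155×370 = 1.211 mm.
The walls prevent any net length change, so an axial force P (same in every segment) develops. Compatibility: P · Σ Lᵢ/(AᵢEᵢ) = δ_free.
Σ Lᵢ/(AᵢEᵢ) = 300/(625×108×10³) + 370/(210×196×10³) = 1.343×10⁻⁵ mm/N.
P = 1.211 / 1.343×10⁻⁵ = 90140 N = 90.14 kN, tensile.
σ_{cast iron} = P / A = 90140 / 625 = 144.2 MPa.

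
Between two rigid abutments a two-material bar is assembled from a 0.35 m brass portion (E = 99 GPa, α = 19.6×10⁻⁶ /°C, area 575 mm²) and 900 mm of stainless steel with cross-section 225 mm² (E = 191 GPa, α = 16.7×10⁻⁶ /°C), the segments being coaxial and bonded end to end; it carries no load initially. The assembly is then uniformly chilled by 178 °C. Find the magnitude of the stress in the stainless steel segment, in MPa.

σ ≈ 639 MPa (tensile)

If the supports were absent, the total length change would be Σ αᵢΔT Lᵢ = 19.6×10⁻⁶×178×350 + 16.7×10⁻⁶×178×900 = 3.896 mm.
Since the ends are fixed, an axial force P builds up, equal in every segment, with P · Σ Lᵢ/(AᵢEᵢ) = δ_free.
Σ Lᵢ/(AᵢEᵢ) = 350/(575×99×10³) + 900/(225×191×10³) = 2.709×10⁻⁵ mm/N.
Hence P = δ_free / Σ(L/AE) = 3.896/2.709×10⁻⁵ = 143.8 kN (tensile).
σ_{stainless steel} = P / A = 143800 / 225 = 639.2 MPa.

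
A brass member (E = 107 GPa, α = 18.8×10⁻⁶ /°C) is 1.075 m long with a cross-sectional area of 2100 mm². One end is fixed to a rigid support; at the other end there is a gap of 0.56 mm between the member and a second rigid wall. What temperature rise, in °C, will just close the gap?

Contact occurs when the free expansion equals the gap: αΔT L = 0.56 mm.
ΔT = 0.56 / (18.8×10⁻⁶ × 1075) = 27.71 °C.

ΔT ≈ 27.7 °C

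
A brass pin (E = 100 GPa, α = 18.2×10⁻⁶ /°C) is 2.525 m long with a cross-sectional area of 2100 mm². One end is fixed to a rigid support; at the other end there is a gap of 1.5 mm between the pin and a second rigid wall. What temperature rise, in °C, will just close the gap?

ΔT ≈ 32.6 °C

Contact occurs when the free expansion equals the gap: αΔT L = 1.5 mm.
ΔT = 1.5 / (18.2×10⁻⁶ × 2525) = 32.64 °C.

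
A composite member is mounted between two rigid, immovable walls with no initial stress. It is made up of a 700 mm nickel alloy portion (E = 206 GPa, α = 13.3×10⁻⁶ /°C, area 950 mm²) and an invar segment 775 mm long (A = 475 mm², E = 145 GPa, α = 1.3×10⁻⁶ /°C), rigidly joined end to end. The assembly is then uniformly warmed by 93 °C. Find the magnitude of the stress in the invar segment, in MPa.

σ ≈ 136 MPa (compressive)

If the supports were absent, the total length change would be Σ αᵢΔT Lᵢ = 13.3×10⁻⁶×93×700 + 1.3×10⁻⁶×93×775 = 0.9595 mm.
Since the ends are fixed, an axial force P builds up, equal in every segment, with P · Σ Lᵢ/(AᵢEᵢ) = δ_free.
The series flexibility is Σ Lᵢ/(AᵢEᵢ) = 700/(950×206×10³) + 775/(475×145×10³) = 1.483×10⁻⁵ mm/N.
Hence P = δ_free / Σ(L/AE) = 0.9595/1.483×10⁻⁵ = 64.71 kN (compressive).
σ_{invar} = P / A = 64710 / 475 = 136.2 MPa.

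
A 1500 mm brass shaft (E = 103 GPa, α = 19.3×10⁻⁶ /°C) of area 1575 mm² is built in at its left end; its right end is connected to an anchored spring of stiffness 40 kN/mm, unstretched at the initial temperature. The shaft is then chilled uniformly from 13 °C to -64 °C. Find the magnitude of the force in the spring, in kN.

P ≈ 65.1 kN

If the spring were absent the shaft would shorten by αΔT L = 19.3×10⁻⁶ × 77 × 1500 = 2.229 mm.
Let P be the tensile force in the spring. The shaft extends elastically by PL/(AE) and the spring stretches by P/k; together these equal δ_free.
So P = δ_free / [L/(AE) + 1/k] = 2.229 / [ 1500/(1575×103×10³) + 1/(40×10³) ].
P = 2.229 / 3.425×10⁻⁵ = 65090 N.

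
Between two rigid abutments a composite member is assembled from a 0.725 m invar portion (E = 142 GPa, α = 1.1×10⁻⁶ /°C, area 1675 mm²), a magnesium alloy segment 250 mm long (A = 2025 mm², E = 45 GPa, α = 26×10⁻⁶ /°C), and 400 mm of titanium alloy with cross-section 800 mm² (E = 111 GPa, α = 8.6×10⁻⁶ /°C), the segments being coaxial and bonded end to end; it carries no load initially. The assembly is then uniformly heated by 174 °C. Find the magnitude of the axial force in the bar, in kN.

P ≈ 181 kN (compressive)

If the supports were absent, the total length change would be Σ αᵢΔT Lᵢ = 1.1×10⁻⁶×174×725 + 26×10⁻⁶×174×250 + 8.6×10⁻⁶×174×400 = 1.868 mm.
The rigid supports impose zero overall length change; the single axial force P common to all segments must satisfy P Σ Lᵢ/(AᵢEᵢ) = δ_free.
Σ Lᵢ/(AᵢEᵢ) = 725/(1675×142×10³) + 250/(2025×45×10³) + 400/(800×111×10³) = 1.03×10⁻⁵ mm/N.
Hence P = δ_free / Σ(L/AE) = 1.868/1.03×10⁻⁵ = 181.5 kN (compressive).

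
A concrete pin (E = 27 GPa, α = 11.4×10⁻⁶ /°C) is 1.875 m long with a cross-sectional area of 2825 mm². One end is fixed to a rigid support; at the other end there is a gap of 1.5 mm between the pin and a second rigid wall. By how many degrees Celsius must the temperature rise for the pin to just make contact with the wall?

Contact occurs when the free expansion equals the gap: αΔT L = 1.5 mm.
So ΔT = g/(αL) = 1.5/(11.4×10⁻⁶ × 1875) = 70.18 °C.

ΔT ≈ 70.2 °C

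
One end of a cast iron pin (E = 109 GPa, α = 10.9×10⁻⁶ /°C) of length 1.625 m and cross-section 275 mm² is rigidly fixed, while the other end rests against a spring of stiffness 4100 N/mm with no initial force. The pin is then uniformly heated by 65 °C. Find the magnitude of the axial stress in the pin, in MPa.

If the spring were absent the pin would lengthen by αΔT L = 10.9×10⁻⁶ × 65 × 1625 = 1.151 mm.
Let P be the compressive force at the spring. The pin shortens elastically by PL/(AE) and the spring compresses by P/k; together these equal δ_free.
P [ L/(AE) + 1/k ] = δ_free → P [ 1625/(275×109×10³) + 1/(4100) ] = 1.151.
P = 1.151 / 0.0002981 = 3862 N.
σ = P/A = 3862/275 = 14.04 MPa.

σ ≈ 14 MPa (compressive)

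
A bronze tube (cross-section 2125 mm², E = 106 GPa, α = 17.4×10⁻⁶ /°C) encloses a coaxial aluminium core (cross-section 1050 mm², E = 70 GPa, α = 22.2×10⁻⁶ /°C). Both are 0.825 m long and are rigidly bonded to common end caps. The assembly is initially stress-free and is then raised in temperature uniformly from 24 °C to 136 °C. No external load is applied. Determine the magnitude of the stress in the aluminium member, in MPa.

Equilibrium of a rigid end plate with no external load gives equal and opposite internal forces ±P in the two members. Since α_{aluminium} > α_{bronze}, heating drives the aluminium into compression and the bronze into tension.
Equating the net (thermal + elastic) strains gives |α₁ − α₂|·ΔT = P·[1/(A₁E₁) + 1/(A₂E₂)].
|α₁ − α₂|·ΔT = 4.8×10⁻⁶ × 112 = 0.0005376.
1/(A₁E₁) + 1/(A₂E₂) = 1/(2125×106×10³) + 1/(1050×70×10³) = 1.804×10⁻⁸ N⁻¹.
So P = 0.0005376 / 1.804×10⁻⁸ = 29.79 kN.
σ_{aluminium} = P/A₂ = 29790/1050 = 28.37 MPa, compressive.

σ ≈ 28.4 MPa (compressive)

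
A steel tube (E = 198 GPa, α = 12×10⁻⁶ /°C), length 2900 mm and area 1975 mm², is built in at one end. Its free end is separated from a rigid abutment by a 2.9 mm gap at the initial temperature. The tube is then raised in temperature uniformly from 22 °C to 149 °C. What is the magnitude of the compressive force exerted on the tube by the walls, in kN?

Unrestrained expansion: δ_free = αΔT L = 12×10⁻⁶ × 127 × 2900 = 4.42 mm.
This exceeds the 2.9 mm gap, so the wall pushes back. The portion of expansion that must be recovered elastically is δ_free − gap = 4.42 − 2.9 = 1.52 mm.
That suppressed elongation corresponds to σ = E·Δ/L = 198×10³ × 1.52/2900 = 103.8 MPa.
Force on the wall = σA = 103.8 × 1975 mm² = 204.9 kN.

P ≈ 205 kN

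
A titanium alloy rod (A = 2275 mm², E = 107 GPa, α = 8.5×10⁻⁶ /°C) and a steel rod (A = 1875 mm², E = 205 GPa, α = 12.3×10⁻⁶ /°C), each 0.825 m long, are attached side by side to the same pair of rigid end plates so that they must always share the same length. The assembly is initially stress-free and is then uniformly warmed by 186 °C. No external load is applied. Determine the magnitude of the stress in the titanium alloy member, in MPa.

σ ≈ 46.3 MPa (tensile)

Both members must finish at the same length. With the larger α, the steel tends to over-expand; the plates restrain it, putting the steel in compression and the titanium alloy in tension. With no external load the two internal forces are equal and opposite, magnitude P.
Setting the final lengths equal and cancelling L: (α₁ − α₂)ΔT = P/(A₁E₁) + P/(A₂E₂).
|α₁ − α₂|·ΔT = 3.8×10⁻⁶ × 186 = 0.0007068.
1/(A₁E₁) + 1/(A₂E₂) = 1/(2275×107×10³) + 1/(1875×205×10³) = 6.71×10⁻⁹ N⁻¹.
So P = 0.0007068 / 6.71×10⁻⁹ = 105.3 kN.
σ_{titanium alloy} = P/A₁ = 105300/2275 = 46.3 MPa, tensile.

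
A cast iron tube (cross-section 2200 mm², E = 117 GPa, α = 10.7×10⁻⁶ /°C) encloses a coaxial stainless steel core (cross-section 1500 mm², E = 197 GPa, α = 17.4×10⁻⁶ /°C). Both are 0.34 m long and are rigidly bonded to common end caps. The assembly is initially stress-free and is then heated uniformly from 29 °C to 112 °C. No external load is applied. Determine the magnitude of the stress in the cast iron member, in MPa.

Both members must finish at the same length. With the larger α, the stainless steel tends to over-expand; the plates restrain it, putting the stainless steel in compression and the cast iron in tension. With no external load the two internal forces are equal and opposite, magnitude P.
Compatibility of the two members (thermal + elastic change equal): (α₁ − α₂)ΔT = P·[1/(A₁E₁) + 1/(A₂E₂)].
|α₁ − α₂|·ΔT = 6.7×10⁻⁶ × 83 = 0.0005561.
1/(A₁E₁) + 1/(A₂E₂) = 1/(2200×117×10³) + 1/(1500×197×10³) = 7.269×10⁻⁹ N⁻¹.
So P = 0.0005561 / 7.269×10⁻⁹ = 76.5 kN.
σ_{cast iron} = P/A₁ = 76500/2200 = 34.77 MPa, tensile.

σ ≈ 34.8 MPa (tensile)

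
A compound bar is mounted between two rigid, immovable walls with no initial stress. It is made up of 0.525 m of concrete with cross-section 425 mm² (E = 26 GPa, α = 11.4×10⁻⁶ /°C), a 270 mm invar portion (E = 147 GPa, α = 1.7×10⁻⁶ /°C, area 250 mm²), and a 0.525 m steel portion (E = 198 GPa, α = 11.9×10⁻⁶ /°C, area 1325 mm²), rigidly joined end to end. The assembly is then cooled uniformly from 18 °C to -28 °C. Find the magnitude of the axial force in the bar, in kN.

P ≈ 10.3 kN (tensile)

With the walls removed the bar would change length by δ_free = Σ αᵢΔT Lᵢ = 11.4×10⁻⁶×46×525 + 1.7×10⁻⁶×46×270 + 11.9×10⁻⁶×46×525 = 0.5838 mm.
Since the ends are fixed, an axial force P builds up, equal in every segment, with P · Σ Lᵢ/(AᵢEᵢ) = δ_free.
Σ Lᵢ/(AᵢEᵢ) = 525/(425×26×10³) + 270/(250×147×10³) + 525/(1325×198×10³) = 5.686×10⁻⁵ mm/N.
P = 0.5838 / 5.686×10⁻⁵ = 10270 N = 10.27 kN, tensile.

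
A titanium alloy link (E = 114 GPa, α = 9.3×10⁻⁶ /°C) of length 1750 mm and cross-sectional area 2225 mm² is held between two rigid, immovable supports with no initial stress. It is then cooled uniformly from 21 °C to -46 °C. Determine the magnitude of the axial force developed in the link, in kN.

With zero net strain, σ = E·αΔT = 114 GPa × 9.3×10⁻⁶ × 67 = 71.03 MPa.
Then P = σA = 71.03 × 2225 mm² = 158 kN, tensile.

P ≈ 158 kN (tensile)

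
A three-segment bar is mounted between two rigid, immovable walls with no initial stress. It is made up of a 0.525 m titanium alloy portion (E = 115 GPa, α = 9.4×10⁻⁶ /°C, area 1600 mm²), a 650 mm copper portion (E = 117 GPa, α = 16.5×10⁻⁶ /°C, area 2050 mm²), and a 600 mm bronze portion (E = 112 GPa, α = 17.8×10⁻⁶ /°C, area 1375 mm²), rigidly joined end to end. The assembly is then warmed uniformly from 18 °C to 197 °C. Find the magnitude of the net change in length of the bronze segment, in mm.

|ΔL| ≈ 0.0302 mm

If the supports were absent, the total length change would be Σ αᵢΔT Lᵢ = 9.4×10⁻⁶×179×525 + 16.5×10⁻⁶×179×650 + 17.8×10⁻⁶×179×600 = 4.715 mm.
The walls prevent any net length change, so an axial force P (same in every segment) develops. Compatibility: P · Σ Lᵢ/(AᵢEᵢ) = δ_free.
The series flexibility is Σ Lᵢ/(AᵢEᵢ) = 525/(1600×115×10³) + 650/(2050×117×10³) + 600/(1375×112×10³) = 9.459×10⁻⁶ mm/N.
P = 4.715 / 9.459×10⁻⁶ = 498400 N = 498.4 kN, compressive.
For the bronze segment, free thermal change = 17.8×10⁻⁶×179×600 = 1.912 mm and elastic change from P = 498400×600/(1375×112×10³) = 1.942 mm; these oppose, so the net change is 0.0302 mm (segment shortens).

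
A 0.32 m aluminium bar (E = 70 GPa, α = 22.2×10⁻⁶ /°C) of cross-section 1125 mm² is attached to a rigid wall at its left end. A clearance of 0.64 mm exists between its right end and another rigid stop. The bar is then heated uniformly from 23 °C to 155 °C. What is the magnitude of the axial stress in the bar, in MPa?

σ ≈ 65.1 MPa (compressive)

Unrestrained expansion: δ_free = αΔT L = 22.2×10⁻⁶ × 132 × 320 = 0.9377 mm.
After closing the 0.64 mm clearance, 0.9377 − 0.64 = 0.2977 mm of expansion remains to be suppressed by the wall.
That suppressed elongation corresponds to σ = E·Δ/L = 70×10³ × 0.2977/320 = 65.13 MPa.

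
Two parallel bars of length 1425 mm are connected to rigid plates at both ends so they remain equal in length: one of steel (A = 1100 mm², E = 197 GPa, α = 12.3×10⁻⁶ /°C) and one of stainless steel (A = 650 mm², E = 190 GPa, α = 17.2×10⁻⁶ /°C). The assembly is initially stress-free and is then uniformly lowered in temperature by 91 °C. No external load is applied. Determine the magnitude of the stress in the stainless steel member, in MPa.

Both members must finish at the same length. With the larger α, the stainless steel tends to over-contract; the plates restrain it, putting the stainless steel in tension and the steel in compression. With no external load the two internal forces are equal and opposite, magnitude P.
Equating the net (thermal + elastic) strains gives |α₁ − α₂|·ΔT = P·[1/(A₁E₁) + 1/(A₂E₂)].
|α₁ − α₂|·ΔT = 4.9×10⁻⁶ × 91 = 0.0004459.
1/(A₁E₁) + 1/(A₂E₂) = 1/(1100×197×10³) + 1/(650×190×10³) = 1.271×10⁻⁸ N⁻¹.
So P = 0.0004459 / 1.271×10⁻⁸ = 35.08 kN.
σ_{stainless steel} = P/A₂ = 35080/650 = 53.97 MPa, tensile.

σ ≈ 54 MPa (tensile)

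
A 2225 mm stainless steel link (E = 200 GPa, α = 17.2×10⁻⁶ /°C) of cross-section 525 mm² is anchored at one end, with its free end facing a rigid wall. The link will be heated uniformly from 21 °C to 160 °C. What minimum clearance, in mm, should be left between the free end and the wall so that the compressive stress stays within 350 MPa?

g ≈ 1.43 mm

With no wall the link would lengthen by αΔT L = 17.2×10⁻⁶ × 139 × 2225 = 5.32 mm.
At the allowable stress the elastic shortening the wall may impose is σL/E = 350 × 2225 / (200×10³) = 3.894 mm.
So the gap has to take up the difference, g_min = δ_free − σL/E = 5.32 − 3.894 = 1.426 mm.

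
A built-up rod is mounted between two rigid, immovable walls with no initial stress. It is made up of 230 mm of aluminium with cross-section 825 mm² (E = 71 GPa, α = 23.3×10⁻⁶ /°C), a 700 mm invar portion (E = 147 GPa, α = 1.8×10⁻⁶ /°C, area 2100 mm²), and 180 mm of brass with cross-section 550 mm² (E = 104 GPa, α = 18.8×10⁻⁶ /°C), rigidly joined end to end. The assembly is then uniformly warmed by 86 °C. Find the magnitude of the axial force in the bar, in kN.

If the supports were absent, the total length change would be Σ αᵢΔT Lᵢ = 23.3×10⁻⁶×86×230 + 1.8×10⁻⁶×86×700 + 18.8×10⁻⁶×86×180 = 0.8603 mm.
Since the ends are fixed, an axial force P builds up, equal in every segment, with P · Σ Lᵢ/(AᵢEᵢ) = δ_free.
Σ Lᵢ/(AᵢEᵢ) = 230/(825×71×10³) + 700/(2100×147×10³) + 180/(550×104×10³) = 9.341×10⁻⁶ mm/N.
So P = 0.8603 / 9.341×10⁻⁶ = 92.09 kN, compressive.

P ≈ 92.1 kN (compressive)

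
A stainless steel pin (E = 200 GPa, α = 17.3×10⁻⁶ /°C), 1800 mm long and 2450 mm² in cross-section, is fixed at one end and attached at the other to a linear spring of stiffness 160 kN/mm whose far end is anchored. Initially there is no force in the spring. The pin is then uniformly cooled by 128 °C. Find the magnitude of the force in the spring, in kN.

Free thermal contraction: δ_free = αΔT L = 17.3×10⁻⁶ × 128 × 1800 = 3.986 mm.
With a force P in the spring, the elastic change of the pin is PL/(AE) and that of the spring is P/k; compatibility requires their sum to equal δ_free.
P [ L/(AE) + 1/k ] = δ_free → P [ 1800/(2450×200×10³) + 1/(160×10³) ] = 3.986.
P = 3.986 / 9.923×10⁻⁶ = 401700 N.

P ≈ 402 kN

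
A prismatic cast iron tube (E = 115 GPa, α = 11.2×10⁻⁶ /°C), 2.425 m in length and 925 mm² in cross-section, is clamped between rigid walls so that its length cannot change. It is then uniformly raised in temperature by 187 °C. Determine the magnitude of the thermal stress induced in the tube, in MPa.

With length fixed, the mechanical strain must cancel the thermal strain αΔT = 11.2×10⁻⁶ × 187 = 2094.4×10⁻⁶.
σ = EαΔT = 115×10³ × 11.2×10⁻⁶ × 187 = 240.9 MPa (compressive; the tube is trying to expand).

σ ≈ 241 MPa (compressive)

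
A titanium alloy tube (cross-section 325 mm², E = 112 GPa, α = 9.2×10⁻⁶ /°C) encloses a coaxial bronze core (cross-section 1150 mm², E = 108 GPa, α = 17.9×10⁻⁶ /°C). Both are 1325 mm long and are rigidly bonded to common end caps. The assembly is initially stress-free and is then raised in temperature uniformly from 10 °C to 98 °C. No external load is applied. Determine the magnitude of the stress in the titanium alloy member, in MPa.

σ ≈ 66.3 MPa (tensile)

The bronze has the larger α, so on heating it would change length more than the titanium alloy if both were free. The rigid plates force a common final length, so the bronze is put into compression and the titanium alloy into tension, with equal and opposite forces P (no external load).
Equating the net (thermal + elastic) strains gives |α₁ − α₂|·ΔT = P·[1/(A₁E₁) + 1/(A₂E₂)].
|α₁ − α₂|·ΔT = 8.7×10⁻⁶ × 88 = 0.0007656.
1/(A₁E₁) + 1/(A₂E₂) = 1/(325×112×10³) + 1/(1150×108×10³) = 3.552×10⁻⁸ N⁻¹.
So P = 0.0007656 / 3.552×10⁻⁸ = 21.55 kN.
σ_{titanium alloy} = P/A₁ = 21550/325 = 66.31 MPa, tensile.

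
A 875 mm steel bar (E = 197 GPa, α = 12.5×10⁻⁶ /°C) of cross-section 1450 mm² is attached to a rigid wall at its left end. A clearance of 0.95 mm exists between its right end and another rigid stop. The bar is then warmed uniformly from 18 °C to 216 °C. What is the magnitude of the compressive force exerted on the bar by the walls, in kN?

If the wall were absent the bar would grow by αΔT L = 12.5×10⁻⁶ × 198 × 875 = 2.166 mm.
After closing the 0.95 mm clearance, 2.166 − 0.95 = 1.216 mm of expansion remains to be suppressed by the wall.
Compatibility: PL/(AE) = 1.216 mm, so σ = P/A = E × (1.216/875) = 273.7 MPa.
Force on the wall = σA = 273.7 × 1450 mm² = 396.8 kN.

P ≈ 397 kN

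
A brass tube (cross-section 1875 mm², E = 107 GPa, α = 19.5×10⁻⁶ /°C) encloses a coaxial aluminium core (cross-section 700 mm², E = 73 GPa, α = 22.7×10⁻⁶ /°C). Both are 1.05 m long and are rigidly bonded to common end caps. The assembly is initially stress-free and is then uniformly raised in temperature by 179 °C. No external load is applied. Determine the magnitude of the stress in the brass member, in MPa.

The aluminium has the larger α, so on heating it would change length more than the brass if both were free. The rigid plates force a common final length, so the aluminium is put into compression and the brass into tension, with equal and opposite forces P (no external load).
Equating the net (thermal + elastic) strains gives |α₁ − α₂|·ΔT = P·[1/(A₁E₁) + 1/(A₂E₂)].
|α₁ − α₂|·ΔT = 3.2×10⁻⁶ × 179 = 0.0005728.
1/(A₁E₁) + 1/(A₂E₂) = 1/(1875×107×10³) + 1/(700×73×10³) = 2.455×10⁻⁸ N⁻¹.
P = 0.0005728 / 2.455×10⁻⁸ = 23330 N = 23.33 kN.
σ_{brass} = P/A₁ = 23330/1875 = 12.44 MPa, tensile.

σ ≈ 12.4 MPa (tensile)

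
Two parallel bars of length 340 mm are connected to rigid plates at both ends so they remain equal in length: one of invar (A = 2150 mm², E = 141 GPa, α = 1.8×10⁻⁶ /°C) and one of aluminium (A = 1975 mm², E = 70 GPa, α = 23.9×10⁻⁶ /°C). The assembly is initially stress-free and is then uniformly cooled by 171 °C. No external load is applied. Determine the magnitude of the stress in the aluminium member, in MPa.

Equilibrium of a rigid end plate with no external load gives equal and opposite internal forces ±P in the two members. Since α_{aluminium} > α_{invar}, cooling drives the aluminium into tension and the invar into compression.
Equating the net (thermal + elastic) strains gives |α₁ − α₂|·ΔT = P·[1/(A₁E₁) + 1/(A₂E₂)].
|α₁ − α₂|·ΔT = 22.1×10⁻⁶ × 171 = 0.003779.
1/(A₁E₁) + 1/(A₂E₂) = 1/(2150×141×10³) + 1/(1975×70×10³) = 1.053×10⁻⁸ N⁻¹.
So P = 0.003779 / 1.053×10⁻⁸ = 358.8 kN.
σ_{aluminium} = P/A₂ = 358800/1975 = 181.7 MPa, tensile.

σ ≈ 182 MPa (tensile)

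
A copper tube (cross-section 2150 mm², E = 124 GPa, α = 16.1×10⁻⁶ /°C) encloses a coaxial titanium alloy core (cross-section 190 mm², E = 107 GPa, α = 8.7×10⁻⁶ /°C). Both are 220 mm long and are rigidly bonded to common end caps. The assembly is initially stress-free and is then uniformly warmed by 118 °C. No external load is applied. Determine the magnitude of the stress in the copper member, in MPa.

σ ≈ 7.67 MPa (compressive)

Equilibrium of a rigid end plate with no external load gives equal and opposite internal forces ±P in the two members. Since α_{copper} > α_{titanium alloy}, heating drives the copper into compression and the titanium alloy into tension.
Equating the net (thermal + elastic) strains gives |α₁ − α₂|·ΔT = P·[1/(A₁E₁) + 1/(A₂E₂)].
|α₁ − α₂|·ΔT = 7.4×10⁻⁶ × 118 = 0.0008732.
1/(A₁E₁) + 1/(A₂E₂) = 1/(2150×124×10³) + 1/(190×107×10³) = 5.294×10⁻⁸ N⁻¹.
P = 0.0008732 / 5.294×10⁻⁸ = 16490 N = 16.49 kN.
σ_{copper} = P/A₁ = 16490/2150 = 7.672 MPa, compressive.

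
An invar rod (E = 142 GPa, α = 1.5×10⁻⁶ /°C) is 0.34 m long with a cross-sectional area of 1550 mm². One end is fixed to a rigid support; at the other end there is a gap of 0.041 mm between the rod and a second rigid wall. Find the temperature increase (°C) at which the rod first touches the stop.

ΔT ≈ 80.4 °C

Contact occurs when the free expansion equals the gap: αΔT L = 0.041 mm.
ΔT = 0.041 / (1.5×10⁻⁶ × 340) = 80.39 °C.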